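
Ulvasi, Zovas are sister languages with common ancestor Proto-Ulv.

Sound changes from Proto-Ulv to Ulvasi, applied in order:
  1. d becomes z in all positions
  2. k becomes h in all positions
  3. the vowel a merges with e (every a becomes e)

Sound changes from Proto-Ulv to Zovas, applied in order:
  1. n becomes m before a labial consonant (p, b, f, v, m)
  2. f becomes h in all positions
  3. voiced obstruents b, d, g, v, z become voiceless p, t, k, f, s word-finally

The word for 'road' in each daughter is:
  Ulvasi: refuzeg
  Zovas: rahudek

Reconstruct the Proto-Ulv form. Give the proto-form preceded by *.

Position 3: Ulvasi has f, Zovas has h. Ulvasi preserves f here (none of its changes turn any other segment into f), so the proto-segment is *f.
Position 5: Ulvasi has z, Zovas has d. Zovas preserves d here (none of its changes turn any other segment into d), so the proto-segment is *d.
Position 2: Ulvasi has e, Zovas has a. Zovas preserves a here (none of its changes turn any other segment into a), so the proto-segment is *a.
This points to *rafudeg. Verify forward in each daughter:
Ulvasi: start from *rafudeg.
  rule 1 (unconditioned shift): rafudeg → rafuzeg
  rule 2: no change — rafuzeg
  rule 3 (vowel merger): rafuzeg → refuzeg
  ⇒ Ulvasi refuzeg
Zovas: *rafudeg > rahudeg > rahudek  (by unconditioned shift, final devoicing)
No other proto-form is consistent with every reflex, so the reconstruction is *rafudeg.

*rafudeg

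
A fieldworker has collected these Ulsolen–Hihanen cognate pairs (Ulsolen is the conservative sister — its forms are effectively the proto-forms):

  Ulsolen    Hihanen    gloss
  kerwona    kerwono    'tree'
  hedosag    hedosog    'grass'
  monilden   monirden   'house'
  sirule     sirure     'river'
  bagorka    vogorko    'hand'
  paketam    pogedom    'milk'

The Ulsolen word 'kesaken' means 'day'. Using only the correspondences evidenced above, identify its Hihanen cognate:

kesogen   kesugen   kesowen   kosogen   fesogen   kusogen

hedosag ~ hedosog, bagorka ~ vogorko — Ulsolen a corresponds to Hihanen o after a consonant, before a consonant other than r, m, n, p, b, f, v.
paketam ~ pogedom — Ulsolen k corresponds to Hihanen g between vowels (before a front vowel).
Applying these to Ulsolen 'kesaken':
  kesaken → kesoken   (a→o after a consonant, before a consonant other than r, m, n, p, b, f, v)
  kesoken → kesogen   (k→g between vowels (before a front vowel))
So the Hihanen cognate is 'kesogen'.

kesogen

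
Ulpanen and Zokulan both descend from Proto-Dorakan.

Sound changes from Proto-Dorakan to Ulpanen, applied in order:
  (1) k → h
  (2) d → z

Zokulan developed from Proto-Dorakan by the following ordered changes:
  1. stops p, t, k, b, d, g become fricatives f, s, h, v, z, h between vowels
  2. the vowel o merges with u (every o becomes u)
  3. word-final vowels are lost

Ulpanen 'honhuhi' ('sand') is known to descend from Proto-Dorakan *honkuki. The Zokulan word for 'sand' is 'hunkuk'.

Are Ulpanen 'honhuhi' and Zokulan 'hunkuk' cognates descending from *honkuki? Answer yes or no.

no

Derive the expected Zokulan reflex of *honkuki:
Zokulan: *honkuki
  honkuki → honkuhi   [intervocalic lenition]
  honkuhi → hunkuhi   [vowel merger]
  hunkuhi → hunkuh   [apocope]
  giving Zokulan hunkuh.
The regular Zokulan reflex would be 'hunkuh', but the attested form is 'hunkuk'. The correspondence is irregular, so they are not cognates (the Zokulan form has a different source).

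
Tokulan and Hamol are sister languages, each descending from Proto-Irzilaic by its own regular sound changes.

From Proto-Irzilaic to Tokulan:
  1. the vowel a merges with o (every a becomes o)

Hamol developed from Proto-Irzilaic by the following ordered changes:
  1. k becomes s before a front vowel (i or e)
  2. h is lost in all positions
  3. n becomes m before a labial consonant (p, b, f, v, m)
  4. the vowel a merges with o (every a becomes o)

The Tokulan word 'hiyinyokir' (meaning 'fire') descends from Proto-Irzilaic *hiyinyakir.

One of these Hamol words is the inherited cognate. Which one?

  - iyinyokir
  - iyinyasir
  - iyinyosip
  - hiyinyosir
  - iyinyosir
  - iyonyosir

iyinyosir

Hamol: start from *hiyinyakir.
  rule 1 (palatalisation): hiyinyakir → hiyinyasir
  rule 2 (h-loss): hiyinyasir → iyinyasir
  rule 3: no change — iyinyasir
  rule 4 (vowel merger): iyinyasir → iyinyosir
  ⇒ Hamol iyinyosir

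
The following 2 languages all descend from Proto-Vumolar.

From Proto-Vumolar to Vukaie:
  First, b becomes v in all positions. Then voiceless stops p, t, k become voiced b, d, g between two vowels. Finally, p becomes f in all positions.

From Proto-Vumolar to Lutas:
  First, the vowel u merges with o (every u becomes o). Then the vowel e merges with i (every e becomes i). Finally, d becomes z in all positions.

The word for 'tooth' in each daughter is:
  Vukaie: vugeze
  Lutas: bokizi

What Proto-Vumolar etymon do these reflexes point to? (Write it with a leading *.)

*bukeze

Position 3: Vukaie has g, Lutas has k. Lutas preserves k here (none of its changes turn any other segment into k), so the proto-segment is *k.
Position 4: Vukaie has e, Lutas has i. Vukaie preserves e here (none of its changes turn any other segment into e), so the proto-segment is *e.
Position 6: Vukaie has e, Lutas has i. Vukaie preserves e here (none of its changes turn any other segment into e), so the proto-segment is *e.
Continuing position by position gives *bukeze; check it forward:
Vukaie: start from *bukeze.
  rule 1 (unconditioned shift): bukeze → vukeze
  rule 2 (intervocalic voicing): vukeze → vugeze
  rule 3: no change — vugeze
  ⇒ Vukaie vugeze
Lutas: start from *bukeze.
  rule 1 (vowel merger): bukeze → bokeze
  rule 2 (vowel merger): bokeze → bokizi
  rule 3: no change — bokizi
  ⇒ Lutas bokizi
Only *bukeze yields all of Vukaie vugeze, Lutas bokizi.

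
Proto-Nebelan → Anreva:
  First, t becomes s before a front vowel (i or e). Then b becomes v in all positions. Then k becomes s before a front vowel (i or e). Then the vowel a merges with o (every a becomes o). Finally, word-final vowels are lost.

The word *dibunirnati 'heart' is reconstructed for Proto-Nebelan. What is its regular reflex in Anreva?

Anreva: *dibunirnati > dibunirnasi > divunirnasi > divunirnosi > divunirnos  (by palatalisation, unconditioned shift, vowel merger, apocope)

divunirnos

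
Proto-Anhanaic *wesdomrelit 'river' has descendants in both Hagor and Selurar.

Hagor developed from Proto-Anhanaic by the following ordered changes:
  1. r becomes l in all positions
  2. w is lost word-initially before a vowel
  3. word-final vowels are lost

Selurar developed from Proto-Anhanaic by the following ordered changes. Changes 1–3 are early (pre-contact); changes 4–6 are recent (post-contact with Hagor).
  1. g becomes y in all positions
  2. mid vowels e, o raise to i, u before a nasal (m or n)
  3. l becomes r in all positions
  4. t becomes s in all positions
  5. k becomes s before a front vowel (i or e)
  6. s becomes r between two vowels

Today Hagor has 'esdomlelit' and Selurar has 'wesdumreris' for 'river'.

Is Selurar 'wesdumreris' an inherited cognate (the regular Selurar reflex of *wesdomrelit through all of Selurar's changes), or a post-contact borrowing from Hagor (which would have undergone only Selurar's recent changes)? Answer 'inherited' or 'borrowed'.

If inherited, *wesdomrelit would pass through all of Selurar's changes:
Selurar: *wesdomrelit > wesdumrelit > wesdumrerit > wesdumreris  (by pre-nasal raising, unconditioned shift, unconditioned shift)
If borrowed from Hagor 'esdomlelit' after the early changes, it would undergo only the recent ones:
  rule 4 (unconditioned shift): esdomlelit → esdomlelis
  rule 5 (palatalisation): no change (esdomlelis)
  rule 6 (rhotacism): no change (esdomlelis)
  ⇒ as a loan: esdomlelis
Selurar 'wesdumreris' matches the inherited outcome exactly, so it is an inherited cognate, not a loan.

inherited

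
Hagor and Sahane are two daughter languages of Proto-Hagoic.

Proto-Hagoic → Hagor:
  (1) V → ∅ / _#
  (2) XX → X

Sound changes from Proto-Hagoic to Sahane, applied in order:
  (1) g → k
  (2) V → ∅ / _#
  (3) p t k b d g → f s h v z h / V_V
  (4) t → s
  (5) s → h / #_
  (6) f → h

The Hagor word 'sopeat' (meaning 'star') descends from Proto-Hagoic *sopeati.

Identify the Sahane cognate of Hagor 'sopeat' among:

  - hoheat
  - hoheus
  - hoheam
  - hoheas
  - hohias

Sahane: *sopeati > sopeat > sofeat > sofeas > hofeas > hoheas  (by apocope, intervocalic lenition, unconditioned shift, debuccalisation, unconditioned shift)
The other candidates each miss or misapply at least one Sahane change.

hoheas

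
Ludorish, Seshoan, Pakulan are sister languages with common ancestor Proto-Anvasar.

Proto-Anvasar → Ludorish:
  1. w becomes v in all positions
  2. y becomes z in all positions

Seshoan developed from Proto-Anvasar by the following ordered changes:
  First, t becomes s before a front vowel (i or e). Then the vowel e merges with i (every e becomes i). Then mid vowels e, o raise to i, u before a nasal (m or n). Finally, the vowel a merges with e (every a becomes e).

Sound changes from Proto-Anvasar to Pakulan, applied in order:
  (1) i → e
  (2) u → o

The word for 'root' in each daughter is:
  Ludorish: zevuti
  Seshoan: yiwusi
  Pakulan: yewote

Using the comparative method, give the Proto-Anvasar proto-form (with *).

*yewuti

Position 1: Ludorish has z, Seshoan has y, Pakulan has y. Seshoan preserves y here (none of its changes turn any other segment into y), so the proto-segment is *y.
Position 4: Ludorish has u, Seshoan has u, Pakulan has o. Ludorish preserves u here (none of its changes turn any other segment into u), so the proto-segment is *u.
Position 3: Ludorish has v, Seshoan has w, Pakulan has w. Seshoan preserves w here (none of its changes turn any other segment into w), so the proto-segment is *w.
Verify the candidate proto-form against each daughter:
Ludorish: start from *yewuti.
  rule 1 (unconditioned shift): yewuti → yevuti
  rule 2 (unconditioned shift): yevuti → zevuti
  ⇒ Ludorish zevuti
Seshoan: start from *yewuti.
  rule 1 (palatalisation): yewuti → yewusi
  rule 2 (vowel merger): yewusi → yiwusi
  rule 3: no change — yiwusi
  rule 4: no change — yiwusi
  ⇒ Seshoan yiwusi
Pakulan: start from *yewuti.
  rule 1 (vowel merger): yewuti → yewute
  rule 2 (vowel merger): yewute → yewote
  ⇒ Pakulan yewote
*yewuti is the unique common source.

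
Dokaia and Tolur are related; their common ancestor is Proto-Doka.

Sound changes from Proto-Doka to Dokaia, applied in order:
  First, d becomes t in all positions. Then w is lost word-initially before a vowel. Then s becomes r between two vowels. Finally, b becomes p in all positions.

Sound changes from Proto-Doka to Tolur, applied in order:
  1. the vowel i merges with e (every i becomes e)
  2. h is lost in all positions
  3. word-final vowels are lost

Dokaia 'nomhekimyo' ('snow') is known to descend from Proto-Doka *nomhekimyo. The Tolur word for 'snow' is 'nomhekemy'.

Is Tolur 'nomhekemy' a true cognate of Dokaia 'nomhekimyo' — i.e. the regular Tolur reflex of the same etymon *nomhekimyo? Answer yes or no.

Derive the expected Tolur reflex of *nomhekimyo:
Tolur: start from *nomhekimyo.
  rule 1 (vowel merger): nomhekimyo → nomhekemyo
  rule 2 (h-loss): nomhekemyo → nomekemyo
  rule 3 (apocope): nomekemyo → nomekemy
  ⇒ Tolur nomekemy
The regular Tolur reflex would be 'nomekemy', but the attested form is 'nomhekemy'. The correspondence is irregular, so they are not cognates (the Tolur form has a different source).

no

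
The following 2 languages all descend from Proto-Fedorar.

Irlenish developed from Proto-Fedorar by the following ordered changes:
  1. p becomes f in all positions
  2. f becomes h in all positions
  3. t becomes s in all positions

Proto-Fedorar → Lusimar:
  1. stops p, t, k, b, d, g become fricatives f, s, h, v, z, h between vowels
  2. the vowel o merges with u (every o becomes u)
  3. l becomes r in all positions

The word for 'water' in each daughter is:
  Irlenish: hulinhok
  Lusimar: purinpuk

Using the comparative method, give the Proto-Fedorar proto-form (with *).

Position 6: Irlenish has h, Lusimar has p. Lusimar preserves p here (none of its changes turn any other segment into p), so the proto-segment is *p.
Position 7: Irlenish has o, Lusimar has u. Irlenish preserves o here (none of its changes turn any other segment into o), so the proto-segment is *o.
Position 3: Irlenish has l, Lusimar has r. Irlenish preserves l here (none of its changes turn any other segment into l), so the proto-segment is *l.
This points to *pulinpok. Verify forward in each daughter:
Irlenish: *pulinpok
  pulinpok → fulinfok   [unconditioned shift]
  fulinfok → hulinhok   [unconditioned shift]
  hulinhok (rule 3 does not apply)
  giving Irlenish hulinhok.
Lusimar: start from *pulinpok.
  rule 1: no change — pulinpok
  rule 2 (vowel merger): pulinpok → pulinpuk
  rule 3 (unconditioned shift): pulinpuk → purinpuk
  ⇒ Lusimar purinpuk
Only *pulinpok yields all of Irlenish hulinhok, Lusimar purinpuk.

*pulinpok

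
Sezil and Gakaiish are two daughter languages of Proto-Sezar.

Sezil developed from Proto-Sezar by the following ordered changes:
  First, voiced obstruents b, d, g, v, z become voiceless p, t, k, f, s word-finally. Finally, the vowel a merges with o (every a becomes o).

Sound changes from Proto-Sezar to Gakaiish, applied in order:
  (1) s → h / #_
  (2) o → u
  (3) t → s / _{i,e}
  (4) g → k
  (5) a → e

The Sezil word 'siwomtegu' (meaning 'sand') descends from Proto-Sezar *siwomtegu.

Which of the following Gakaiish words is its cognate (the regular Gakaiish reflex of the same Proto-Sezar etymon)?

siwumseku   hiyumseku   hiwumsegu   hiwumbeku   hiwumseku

Gakaiish: *siwomtegu
  siwomtegu → hiwomtegu   [debuccalisation]
  hiwomtegu → hiwumtegu   [vowel merger]
  hiwumtegu → hiwumsegu   [palatalisation]
  hiwumsegu → hiwumseku   [unconditioned shift]
  hiwumseku (rule 5 does not apply)
  giving Gakaiish hiwumseku.
Only 'hiwumseku' matches the regular Gakaiish development of *siwomtegu.

hiwumseku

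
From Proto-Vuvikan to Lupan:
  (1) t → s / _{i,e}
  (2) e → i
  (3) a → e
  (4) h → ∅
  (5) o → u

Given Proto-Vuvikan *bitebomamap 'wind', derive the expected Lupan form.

bisibumemep

Lupan: *bitebomamap > bisebomamap > bisibomamap > bisibomemep > bisibumemep  (by palatalisation, vowel merger, vowel merger, vowel merger)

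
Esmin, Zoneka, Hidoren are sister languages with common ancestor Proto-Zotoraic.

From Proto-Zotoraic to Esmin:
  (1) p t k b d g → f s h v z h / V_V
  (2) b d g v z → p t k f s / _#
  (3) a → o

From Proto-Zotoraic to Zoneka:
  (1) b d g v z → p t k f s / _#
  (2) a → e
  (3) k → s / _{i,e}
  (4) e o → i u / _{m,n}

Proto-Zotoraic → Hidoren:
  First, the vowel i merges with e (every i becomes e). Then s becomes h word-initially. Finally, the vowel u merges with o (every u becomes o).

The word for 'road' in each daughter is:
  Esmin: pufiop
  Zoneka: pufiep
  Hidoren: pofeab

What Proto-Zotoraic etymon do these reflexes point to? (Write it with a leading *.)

*pufiab

Position 4: Esmin has i, Zoneka has i, Hidoren has e. Esmin preserves i here (none of its changes turn any other segment into i), so the proto-segment is *i.
Position 5: Esmin has o, Zoneka has e, Hidoren has a. Hidoren preserves a here (none of its changes turn any other segment into a), so the proto-segment is *a.
Position 6: Esmin has p, Zoneka has p, Hidoren has b. Hidoren preserves b here (none of its changes turn any other segment into b), so the proto-segment is *b.
This points to *pufiab. Verify forward in each daughter:
Esmin: start from *pufiab.
  rule 1: no change — pufiab
  rule 2 (final devoicing): pufiab → pufiap
  rule 3 (vowel merger): pufiap → pufiop
  ⇒ Esmin pufiop
Zoneka: *pufiab > pufiap > pufiep  (by final devoicing, vowel merger)
Hidoren: *pufiab > pufeab > pofeab  (by vowel merger, vowel merger)
No other proto-form is consistent with every reflex, so the reconstruction is *pufiab.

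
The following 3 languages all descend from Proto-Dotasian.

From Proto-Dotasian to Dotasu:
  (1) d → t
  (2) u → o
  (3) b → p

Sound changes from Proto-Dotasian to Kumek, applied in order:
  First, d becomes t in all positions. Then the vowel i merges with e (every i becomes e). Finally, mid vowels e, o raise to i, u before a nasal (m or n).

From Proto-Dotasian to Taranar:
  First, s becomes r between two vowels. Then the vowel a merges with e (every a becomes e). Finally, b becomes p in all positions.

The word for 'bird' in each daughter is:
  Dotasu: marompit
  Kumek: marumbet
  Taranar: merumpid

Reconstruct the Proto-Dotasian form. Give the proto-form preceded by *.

Position 2: Dotasu has a, Kumek has a, Taranar has e. Dotasu preserves a here (none of its changes turn any other segment into a), so the proto-segment is *a.
Position 7: Dotasu has i, Kumek has e, Taranar has i. Dotasu preserves i here (none of its changes turn any other segment into i), so the proto-segment is *i.
This points to *marumbid. Verify forward in each daughter:
Dotasu: start from *marumbid.
  rule 1 (unconditioned shift): marumbid → marumbit
  rule 2 (vowel merger): marumbit → marombit
  rule 3 (unconditioned shift): marombit → marompit
  ⇒ Dotasu marompit
Kumek: *marumbid
  marumbid → marumbit   [unconditioned shift]
  marumbit → marumbet   [vowel merger]
  marumbet (rule 3 does not apply)
  giving Kumek marumbet.
Taranar: *marumbid > merumbid > merumpid  (by vowel merger, unconditioned shift)
Only *marumbid yields all of Dotasu marompit, Kumek marumbet, Taranar merumpid.

*marumbid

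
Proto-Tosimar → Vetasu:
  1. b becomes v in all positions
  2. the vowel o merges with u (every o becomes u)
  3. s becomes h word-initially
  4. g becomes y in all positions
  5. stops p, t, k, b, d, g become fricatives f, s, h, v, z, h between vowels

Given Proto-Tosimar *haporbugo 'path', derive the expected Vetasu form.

Vetasu: *haporbugo > haporvugo > hapurvugu > hapurvuyu > hafurvuyu  (by unconditioned shift, vowel merger, unconditioned shift, intervocalic lenition)

hafurvuyu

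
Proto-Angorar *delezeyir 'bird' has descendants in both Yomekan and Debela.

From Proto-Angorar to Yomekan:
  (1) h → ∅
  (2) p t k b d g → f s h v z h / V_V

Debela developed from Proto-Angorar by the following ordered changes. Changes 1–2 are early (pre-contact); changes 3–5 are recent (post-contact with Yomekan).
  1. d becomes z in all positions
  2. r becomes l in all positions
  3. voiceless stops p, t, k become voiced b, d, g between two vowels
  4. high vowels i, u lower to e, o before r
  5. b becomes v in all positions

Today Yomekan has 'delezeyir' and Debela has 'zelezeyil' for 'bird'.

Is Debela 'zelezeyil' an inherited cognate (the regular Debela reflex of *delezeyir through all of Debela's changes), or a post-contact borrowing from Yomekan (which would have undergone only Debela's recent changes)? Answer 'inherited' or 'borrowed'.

inherited

If inherited, *delezeyir would pass through all of Debela's changes:
Debela: *delezeyir
  delezeyir → zelezeyir   [unconditioned shift]
  zelezeyir → zelezeyil   [unconditioned shift]
  zelezeyil (rule 3 does not apply)
  zelezeyil (rule 4 does not apply)
  zelezeyil (rule 5 does not apply)
  giving Debela zelezeyil.
If borrowed from Yomekan 'delezeyir' after the early changes, it would undergo only the recent ones:
  rule 3 (intervocalic voicing): no change (delezeyir)
  rule 4 (pre-rhotic lowering): delezeyir → delezeyer
  rule 5 (unconditioned shift): no change (delezeyer)
  ⇒ as a loan: delezeyer
Debela 'zelezeyil' matches the inherited outcome exactly, so it is an inherited cognate, not a loan.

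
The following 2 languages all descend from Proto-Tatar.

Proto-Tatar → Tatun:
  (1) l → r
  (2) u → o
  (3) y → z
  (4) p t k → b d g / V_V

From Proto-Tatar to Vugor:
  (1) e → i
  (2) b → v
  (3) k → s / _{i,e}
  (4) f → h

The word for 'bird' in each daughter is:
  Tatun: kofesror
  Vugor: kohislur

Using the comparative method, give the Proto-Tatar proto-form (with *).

*kofeslur

Position 4: Tatun has e, Vugor has i. Tatun preserves e here (none of its changes turn any other segment into e), so the proto-segment is *e.
Position 6: Tatun has r, Vugor has l. Vugor preserves l here (none of its changes turn any other segment into l), so the proto-segment is *l.
Continuing position by position gives *kofeslur; check it forward:
Tatun: *kofeslur
  kofeslur → kofesrur   [unconditioned shift]
  kofesrur → kofesror   [vowel merger]
  kofesror (rule 3 does not apply)
  kofesror (rule 4 does not apply)
  giving Tatun kofesror.
Vugor: *kofeslur
  kofeslur → kofislur   [vowel merger]
  kofislur (rule 2 does not apply)
  kofislur (rule 3 does not apply)
  kofislur → kohislur   [unconditioned shift]
  giving Vugor kohislur.
No other proto-form is consistent with every reflex, so the reconstruction is *kofeslur.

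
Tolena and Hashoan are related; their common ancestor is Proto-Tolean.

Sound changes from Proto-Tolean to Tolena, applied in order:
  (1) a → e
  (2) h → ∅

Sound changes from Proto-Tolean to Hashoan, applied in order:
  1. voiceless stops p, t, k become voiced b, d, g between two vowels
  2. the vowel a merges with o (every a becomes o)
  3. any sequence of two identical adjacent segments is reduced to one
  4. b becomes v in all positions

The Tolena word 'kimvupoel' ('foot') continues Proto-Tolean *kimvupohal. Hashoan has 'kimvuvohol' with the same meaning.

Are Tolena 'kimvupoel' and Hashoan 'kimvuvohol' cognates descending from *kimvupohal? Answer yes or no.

Derive the expected Hashoan reflex of *kimvupohal:
Hashoan: start from *kimvupohal.
  rule 1 (intervocalic voicing): kimvupohal → kimvubohal
  rule 2 (vowel merger): kimvubohal → kimvubohol
  rule 3: no change — kimvubohol
  rule 4 (unconditioned shift): kimvubohol → kimvuvohol
  ⇒ Hashoan kimvuvohol
Hashoan 'kimvuvohol' matches the regular reflex exactly, so the pair is cognate.

yes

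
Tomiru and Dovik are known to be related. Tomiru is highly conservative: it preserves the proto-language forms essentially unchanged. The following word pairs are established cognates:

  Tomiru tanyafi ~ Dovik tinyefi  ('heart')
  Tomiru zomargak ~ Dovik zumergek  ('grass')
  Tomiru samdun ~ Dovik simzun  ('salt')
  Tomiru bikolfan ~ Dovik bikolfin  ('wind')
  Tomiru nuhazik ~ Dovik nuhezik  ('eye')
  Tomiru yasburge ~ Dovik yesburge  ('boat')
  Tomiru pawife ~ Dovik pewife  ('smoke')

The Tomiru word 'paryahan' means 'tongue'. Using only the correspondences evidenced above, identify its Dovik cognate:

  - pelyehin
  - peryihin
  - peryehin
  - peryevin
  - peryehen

zomargak ~ zumergek — Tomiru a corresponds to Dovik e after a consonant, before r.
zomargak ~ zumergek, nuhazik ~ nuhezik — Tomiru a corresponds to Dovik e after a consonant, before a consonant other than r, m, n, p, b, f, v.
tanyafi ~ tinyefi, bikolfan ~ bikolfin — Tomiru a corresponds to Dovik i after a consonant, before a nasal.
Applying these to Tomiru 'paryahan':
  paryahan → peryahan   (a→e after a consonant, before r)
  peryahan → peryehan   (a→e after a consonant, before a consonant other than r, m, n, p, b, f, v)
  peryehan → peryehin   (a→i after a consonant, before a nasal)
So the Dovik cognate is 'peryehin'.

peryehin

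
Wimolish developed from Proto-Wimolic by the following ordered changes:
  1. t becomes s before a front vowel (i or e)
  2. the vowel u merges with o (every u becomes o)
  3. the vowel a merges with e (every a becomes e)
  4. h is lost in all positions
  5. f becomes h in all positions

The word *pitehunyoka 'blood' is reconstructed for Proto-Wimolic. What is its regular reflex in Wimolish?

piseonyoke

Wimolish: start from *pitehunyoka.
  rule 1 (palatalisation): pitehunyoka → pisehunyoka
  rule 2 (vowel merger): pisehunyoka → pisehonyoka
  rule 3 (vowel merger): pisehonyoka → pisehonyoke
  rule 4 (h-loss): pisehonyoke → piseonyoke
  rule 5: no change — piseonyoke
  ⇒ Wimolish piseonyoke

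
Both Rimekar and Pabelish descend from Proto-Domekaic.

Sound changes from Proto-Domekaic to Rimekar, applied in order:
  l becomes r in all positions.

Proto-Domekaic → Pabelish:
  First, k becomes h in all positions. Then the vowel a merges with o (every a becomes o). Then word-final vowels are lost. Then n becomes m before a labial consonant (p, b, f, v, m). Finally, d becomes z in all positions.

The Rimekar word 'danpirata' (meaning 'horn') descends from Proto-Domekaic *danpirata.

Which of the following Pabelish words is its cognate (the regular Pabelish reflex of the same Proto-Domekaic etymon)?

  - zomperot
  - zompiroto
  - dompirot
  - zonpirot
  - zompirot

zompirot

Pabelish: *danpirata > donpiroto > donpirot > dompirot > zompirot  (by vowel merger, apocope, nasal place assimilation, unconditioned shift)
Among the options, 'zompirot' alone shows every Pabelish change applied in order.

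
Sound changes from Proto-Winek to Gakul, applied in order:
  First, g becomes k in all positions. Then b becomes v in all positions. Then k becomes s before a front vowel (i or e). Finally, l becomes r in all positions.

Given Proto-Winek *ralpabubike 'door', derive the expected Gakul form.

rarpavuvise

Gakul: *ralpabubike > ralpavuvike > ralpavuvise > rarpavuvise  (by unconditioned shift, palatalisation, unconditioned shift)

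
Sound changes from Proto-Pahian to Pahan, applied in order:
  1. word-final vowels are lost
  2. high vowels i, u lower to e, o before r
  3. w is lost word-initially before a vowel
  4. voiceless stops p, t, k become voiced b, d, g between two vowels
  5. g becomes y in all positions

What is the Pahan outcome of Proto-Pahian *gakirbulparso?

yayerbulpars

Pahan: start from *gakirbulparso.
  rule 1 (apocope): gakirbulparso → gakirbulpars
  rule 2 (pre-rhotic lowering): gakirbulpars → gakerbulpars
  rule 3: no change — gakerbulpars
  rule 4 (intervocalic voicing): gakerbulpars → gagerbulpars
  rule 5 (unconditioned shift): gagerbulpars → yayerbulpars
  ⇒ Pahan yayerbulpars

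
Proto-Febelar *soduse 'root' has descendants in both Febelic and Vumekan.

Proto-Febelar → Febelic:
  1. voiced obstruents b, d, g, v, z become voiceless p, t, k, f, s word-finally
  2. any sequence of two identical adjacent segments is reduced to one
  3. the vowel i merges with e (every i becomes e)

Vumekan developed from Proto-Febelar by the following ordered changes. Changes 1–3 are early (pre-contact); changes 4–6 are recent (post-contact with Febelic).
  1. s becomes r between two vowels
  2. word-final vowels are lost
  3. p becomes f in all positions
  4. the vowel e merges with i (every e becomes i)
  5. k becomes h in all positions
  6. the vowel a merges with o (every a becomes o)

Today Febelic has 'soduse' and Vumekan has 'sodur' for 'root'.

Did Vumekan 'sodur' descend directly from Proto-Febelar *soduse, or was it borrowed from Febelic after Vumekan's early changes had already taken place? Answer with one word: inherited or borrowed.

inherited

If inherited, *soduse would pass through all of Vumekan's changes:
Vumekan: *soduse > sodure > sodur  (by rhotacism, apocope)
If borrowed from Febelic 'soduse' after the early changes, it would undergo only the recent ones:
  rule 4 (vowel merger): soduse → sodusi
  rule 5 (unconditioned shift): no change (sodusi)
  rule 6 (vowel merger): no change (sodusi)
  ⇒ as a loan: sodusi
Vumekan 'sodur' matches the inherited outcome exactly, so it is an inherited cognate, not a loan.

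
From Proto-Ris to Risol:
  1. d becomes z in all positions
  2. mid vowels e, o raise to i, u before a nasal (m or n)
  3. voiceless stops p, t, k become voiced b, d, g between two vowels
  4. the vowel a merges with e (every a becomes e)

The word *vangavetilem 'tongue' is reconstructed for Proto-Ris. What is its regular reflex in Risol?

Risol: *vangavetilem
  vangavetilem (rule 1 does not apply)
  vangavetilem → vangavetilim   [pre-nasal raising]
  vangavetilim → vangavedilim   [intervocalic voicing]
  vangavedilim → vengevedilim   [vowel merger]
  giving Risol vengevedilim.

vengevedilim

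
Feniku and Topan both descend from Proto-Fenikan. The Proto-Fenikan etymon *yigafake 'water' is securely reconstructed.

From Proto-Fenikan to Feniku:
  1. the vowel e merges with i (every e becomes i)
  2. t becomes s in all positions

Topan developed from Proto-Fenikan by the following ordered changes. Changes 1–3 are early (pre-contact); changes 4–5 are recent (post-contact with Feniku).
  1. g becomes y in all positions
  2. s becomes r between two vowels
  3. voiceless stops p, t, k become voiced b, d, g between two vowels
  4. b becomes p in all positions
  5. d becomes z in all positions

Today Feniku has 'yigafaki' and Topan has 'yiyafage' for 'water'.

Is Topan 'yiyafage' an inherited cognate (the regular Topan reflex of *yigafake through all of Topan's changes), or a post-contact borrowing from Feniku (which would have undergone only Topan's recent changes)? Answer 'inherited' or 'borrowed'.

inherited

If inherited, *yigafake would pass through all of Topan's changes:
Topan: start from *yigafake.
  rule 1 (unconditioned shift): yigafake → yiyafake
  rule 2: no change — yiyafake
  rule 3 (intervocalic voicing): yiyafake → yiyafage
  rule 4: no change — yiyafage
  rule 5: no change — yiyafage
  ⇒ Topan yiyafage
If borrowed from Feniku 'yigafaki' after the early changes, it would undergo only the recent ones:
  rule 4 (unconditioned shift): no change (yigafaki)
  rule 5 (unconditioned shift): no change (yigafaki)
  ⇒ as a loan: yigafaki
Topan 'yiyafage' matches the inherited outcome exactly, so it is an inherited cognate, not a loan.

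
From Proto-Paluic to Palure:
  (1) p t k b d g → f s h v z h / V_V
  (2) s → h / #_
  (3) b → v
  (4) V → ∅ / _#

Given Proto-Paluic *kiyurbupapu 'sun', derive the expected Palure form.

Palure: *kiyurbupapu > kiyurbufafu > kiyurvufafu > kiyurvufaf  (by intervocalic lenition, unconditioned shift, apocope)

kiyurvufaf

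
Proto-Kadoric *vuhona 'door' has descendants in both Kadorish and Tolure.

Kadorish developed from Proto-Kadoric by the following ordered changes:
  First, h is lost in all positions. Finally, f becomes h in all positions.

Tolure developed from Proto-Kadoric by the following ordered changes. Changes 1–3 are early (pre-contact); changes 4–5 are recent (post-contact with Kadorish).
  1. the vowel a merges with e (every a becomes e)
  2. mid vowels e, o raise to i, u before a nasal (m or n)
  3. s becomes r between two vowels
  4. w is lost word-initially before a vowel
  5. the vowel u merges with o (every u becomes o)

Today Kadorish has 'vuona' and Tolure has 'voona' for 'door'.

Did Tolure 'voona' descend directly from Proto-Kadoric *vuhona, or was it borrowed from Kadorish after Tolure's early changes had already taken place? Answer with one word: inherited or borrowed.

If inherited, *vuhona would pass through all of Tolure's changes:
Tolure: start from *vuhona.
  rule 1 (vowel merger): vuhona → vuhone
  rule 2 (pre-nasal raising): vuhone → vuhune
  rule 3: no change — vuhune
  rule 4: no change — vuhune
  rule 5 (vowel merger): vuhune → vohone
  ⇒ Tolure vohone
If borrowed from Kadorish 'vuona' after the early changes, it would undergo only the recent ones:
  rule 4 (glide loss): no change (vuona)
  rule 5 (vowel merger): vuona → voona
  ⇒ as a loan: voona
Tolure 'voona' matches the loan outcome 'voona', not the inherited 'vohone' — it skipped the early Tolure changes, so it was borrowed from Kadorish.

borrowed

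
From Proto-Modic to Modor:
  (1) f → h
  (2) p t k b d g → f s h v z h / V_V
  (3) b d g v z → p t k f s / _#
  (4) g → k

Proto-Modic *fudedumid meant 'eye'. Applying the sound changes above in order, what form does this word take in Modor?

Modor: *fudedumid > hudedumid > huzezumid > huzezumit  (by unconditioned shift, intervocalic lenition, final devoicing)

huzezumit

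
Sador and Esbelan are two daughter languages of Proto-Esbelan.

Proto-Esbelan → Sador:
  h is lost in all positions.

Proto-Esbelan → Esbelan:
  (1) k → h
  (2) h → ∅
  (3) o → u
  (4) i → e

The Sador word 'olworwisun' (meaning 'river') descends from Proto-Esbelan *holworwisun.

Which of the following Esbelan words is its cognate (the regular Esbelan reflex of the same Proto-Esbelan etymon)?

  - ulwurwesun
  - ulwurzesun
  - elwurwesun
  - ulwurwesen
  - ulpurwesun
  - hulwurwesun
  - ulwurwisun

Esbelan: start from *holworwisun.
  rule 1: no change — holworwisun
  rule 2 (h-loss): holworwisun → olworwisun
  rule 3 (vowel merger): olworwisun → ulwurwisun
  rule 4 (vowel merger): ulwurwisun → ulwurwesun
  ⇒ Esbelan ulwurwesun

ulwurwesun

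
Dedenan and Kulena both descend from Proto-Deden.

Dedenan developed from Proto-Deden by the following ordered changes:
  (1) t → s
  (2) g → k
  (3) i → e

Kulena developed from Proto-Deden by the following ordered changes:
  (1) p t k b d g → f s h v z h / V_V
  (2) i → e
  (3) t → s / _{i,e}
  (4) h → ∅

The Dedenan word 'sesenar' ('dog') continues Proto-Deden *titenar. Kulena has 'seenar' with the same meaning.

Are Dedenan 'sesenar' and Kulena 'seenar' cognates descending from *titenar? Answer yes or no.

Derive the expected Kulena reflex of *titenar:
Kulena: *titenar > tisenar > tesenar > sesenar  (by intervocalic lenition, vowel merger, palatalisation)
The regular Kulena reflex would be 'sesenar', but the attested form is 'seenar'. The correspondence is irregular, so they are not cognates (the Kulena form has a different source).

no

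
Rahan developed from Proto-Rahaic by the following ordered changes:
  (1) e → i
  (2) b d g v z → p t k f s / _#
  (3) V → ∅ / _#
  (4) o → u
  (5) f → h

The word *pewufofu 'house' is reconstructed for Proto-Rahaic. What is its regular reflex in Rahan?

piwuhuh

Rahan: *pewufofu
  pewufofu → piwufofu   [vowel merger]
  piwufofu (rule 2 does not apply)
  piwufofu → piwufof   [apocope]
  piwufof → piwufuf   [vowel merger]
  piwufuf → piwuhuh   [unconditioned shift]
  giving Rahan piwuhuh.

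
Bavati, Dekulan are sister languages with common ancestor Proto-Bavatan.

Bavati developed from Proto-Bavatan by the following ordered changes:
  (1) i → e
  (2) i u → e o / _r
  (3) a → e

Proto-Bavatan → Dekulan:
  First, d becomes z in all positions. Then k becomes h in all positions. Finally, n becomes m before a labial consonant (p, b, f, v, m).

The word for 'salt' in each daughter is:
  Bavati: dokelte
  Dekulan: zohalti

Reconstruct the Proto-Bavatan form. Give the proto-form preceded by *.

Position 1: Bavati has d, Dekulan has z. Bavati preserves d here (none of its changes turn any other segment into d), so the proto-segment is *d.
Position 7: Bavati has e, Dekulan has i. Dekulan preserves i here (none of its changes turn any other segment into i), so the proto-segment is *i.
Verify the candidate proto-form against each daughter:
Bavati: *dokalti > dokalte > dokelte  (by vowel merger, vowel merger)
Dekulan: *dokalti
  dokalti → zokalti   [unconditioned shift]
  zokalti → zohalti   [unconditioned shift]
  zohalti (rule 3 does not apply)
  giving Dekulan zohalti.
Only *dokalti yields all of Bavati dokelte, Dekulan zohalti.

*dokalti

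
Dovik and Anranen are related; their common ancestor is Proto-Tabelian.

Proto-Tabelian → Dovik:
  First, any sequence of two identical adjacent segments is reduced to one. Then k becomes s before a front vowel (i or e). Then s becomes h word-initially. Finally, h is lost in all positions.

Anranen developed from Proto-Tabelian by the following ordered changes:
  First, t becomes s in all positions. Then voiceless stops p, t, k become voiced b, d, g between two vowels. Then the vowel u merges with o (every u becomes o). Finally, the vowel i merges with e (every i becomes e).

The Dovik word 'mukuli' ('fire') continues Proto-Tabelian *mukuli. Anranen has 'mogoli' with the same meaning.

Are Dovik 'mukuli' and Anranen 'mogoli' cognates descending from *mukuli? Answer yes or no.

no

Derive the expected Anranen reflex of *mukuli:
Anranen: start from *mukuli.
  rule 1: no change — mukuli
  rule 2 (intervocalic voicing): mukuli → muguli
  rule 3 (vowel merger): muguli → mogoli
  rule 4 (vowel merger): mogoli → mogole
  ⇒ Anranen mogole
The regular Anranen reflex would be 'mogole', but the attested form is 'mogoli'. The correspondence is irregular, so they are not cognates (the Anranen form has a different source).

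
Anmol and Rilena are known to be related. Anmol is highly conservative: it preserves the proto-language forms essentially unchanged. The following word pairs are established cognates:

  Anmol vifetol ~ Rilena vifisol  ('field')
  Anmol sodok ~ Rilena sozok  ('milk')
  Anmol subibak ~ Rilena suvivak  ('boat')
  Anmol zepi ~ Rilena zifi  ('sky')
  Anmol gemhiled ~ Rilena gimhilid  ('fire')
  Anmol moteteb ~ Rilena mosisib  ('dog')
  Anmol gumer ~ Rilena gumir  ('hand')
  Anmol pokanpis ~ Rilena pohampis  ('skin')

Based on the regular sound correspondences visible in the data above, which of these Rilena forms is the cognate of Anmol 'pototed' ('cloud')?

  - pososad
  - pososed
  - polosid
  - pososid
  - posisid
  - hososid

vifetol ~ vifisol — Anmol t corresponds to Rilena s between vowels (before a back vowel).
moteteb ~ mosisib — Anmol t corresponds to Rilena s between vowels (before a front vowel).
vifetol ~ vifisol, gemhiled ~ gimhilid — Anmol e corresponds to Rilena i after a consonant, before a consonant other than r, m, n, p, b, f, v.
Applying these to Anmol 'pototed':
  pototed → posoted   (t→s between vowels (before a back vowel))
  posoted → pososed   (t→s between vowels (before a front vowel))
  pososed → pososid   (e→i after a consonant, before a consonant other than r, m, n, p, b, f, v)
So the Rilena cognate is 'pososid'.

pososid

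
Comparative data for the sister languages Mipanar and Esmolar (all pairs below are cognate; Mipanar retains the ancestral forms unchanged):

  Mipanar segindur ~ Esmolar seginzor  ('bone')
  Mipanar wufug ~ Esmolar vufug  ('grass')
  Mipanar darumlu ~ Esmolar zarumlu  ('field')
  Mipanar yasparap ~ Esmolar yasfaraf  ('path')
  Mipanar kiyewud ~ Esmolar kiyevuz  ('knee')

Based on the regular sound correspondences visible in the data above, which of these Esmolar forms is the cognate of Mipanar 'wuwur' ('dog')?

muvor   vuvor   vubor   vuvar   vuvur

vuvor

wufug ~ vufug — Mipanar w corresponds to Esmolar v word-initially before a back vowel.
kiyewud ~ kiyevuz — Mipanar w corresponds to Esmolar v between vowels (before a back vowel).
segindur ~ seginzor — Mipanar u corresponds to Esmolar o after a consonant, before r.
Applying these to Mipanar 'wuwur':
  wuwur → vuwur   (w→v word-initially before a back vowel)
  vuwur → vuvur   (w→v between vowels (before a back vowel))
  vuvur → vuvor   (u→o after a consonant, before r)
So the Esmolar cognate is 'vuvor'.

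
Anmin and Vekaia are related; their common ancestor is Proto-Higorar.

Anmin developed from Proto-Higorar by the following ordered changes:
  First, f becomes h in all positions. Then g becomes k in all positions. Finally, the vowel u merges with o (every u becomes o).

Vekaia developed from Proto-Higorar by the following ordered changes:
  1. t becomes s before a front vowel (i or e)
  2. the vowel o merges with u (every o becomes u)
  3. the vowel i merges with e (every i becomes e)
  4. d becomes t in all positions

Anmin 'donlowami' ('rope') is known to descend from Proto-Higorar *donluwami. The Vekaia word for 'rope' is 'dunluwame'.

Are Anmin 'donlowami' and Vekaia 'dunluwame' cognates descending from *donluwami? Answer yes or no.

no

Derive the expected Vekaia reflex of *donluwami:
Vekaia: *donluwami
  donluwami (rule 1 does not apply)
  donluwami → dunluwami   [vowel merger]
  dunluwami → dunluwame   [vowel merger]
  dunluwame → tunluwame   [unconditioned shift]
  giving Vekaia tunluwame.
The regular Vekaia reflex would be 'tunluwame', but the attested form is 'dunluwame'. The correspondence is irregular, so they are not cognates (the Vekaia form has a different source).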